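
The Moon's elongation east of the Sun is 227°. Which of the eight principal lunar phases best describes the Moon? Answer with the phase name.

The waning gibbous sector spans roughly 202°–248°; 227° falls inside it.

waning gibbous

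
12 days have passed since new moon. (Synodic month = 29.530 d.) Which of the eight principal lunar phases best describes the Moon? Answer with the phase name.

θ ≈ 360° × 12/29.530 = 146°, which falls in the waxing gibbous sector.

waxing gibbous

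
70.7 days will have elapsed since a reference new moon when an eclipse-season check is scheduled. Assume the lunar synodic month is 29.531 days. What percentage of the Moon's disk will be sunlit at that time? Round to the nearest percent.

70.7/29.531 = 2.394 lunations, so 2 complete cycles and 11.64 d into the next.
The Moon has covered 11.64/29.531 of its cycle, so θ ≈ 360° × 11.64/29.531 = 141.9°.
With cos θ = (-0.787), the lit fraction is (1 − (-0.787))/2 ≈ 0.893, so 89%.

89%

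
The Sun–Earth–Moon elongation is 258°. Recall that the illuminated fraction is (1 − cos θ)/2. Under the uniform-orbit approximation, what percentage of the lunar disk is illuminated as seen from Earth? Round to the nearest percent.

Half-versine of 258°: (1 − (-0.208))/2 = 0.604, i.e. 60%.

60%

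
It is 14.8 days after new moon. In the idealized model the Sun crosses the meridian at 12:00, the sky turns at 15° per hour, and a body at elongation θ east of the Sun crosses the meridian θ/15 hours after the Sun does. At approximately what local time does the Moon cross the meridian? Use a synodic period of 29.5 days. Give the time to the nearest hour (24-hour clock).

00:00

The Moon has covered 14.8/29.5 of its cycle, so θ ≈ 360° × 14.8/29.5 = 180.6°.
Delay after the Sun = 180.6° / (15°/h) ≈ 12.04 h.
12:00 + 12.04 h ≈ 00:02 → 00:00 to the nearest hour.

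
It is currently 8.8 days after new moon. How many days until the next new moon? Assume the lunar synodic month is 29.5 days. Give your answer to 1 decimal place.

20.7 days

The next new moon completes the synodic month: 29.5 − 8.8 = 20.700 days.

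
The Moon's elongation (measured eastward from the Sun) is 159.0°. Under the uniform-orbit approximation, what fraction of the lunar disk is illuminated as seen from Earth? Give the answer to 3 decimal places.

0.967

Half-versine of 159.0°: (1 − (-0.934))/2 = 0.967.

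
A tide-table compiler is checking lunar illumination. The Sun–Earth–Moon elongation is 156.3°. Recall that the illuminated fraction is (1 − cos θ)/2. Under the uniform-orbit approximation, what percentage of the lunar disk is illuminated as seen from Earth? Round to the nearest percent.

96%

Half-versine of 156.3°: (1 − (-0.916))/2 = 0.958, i.e. 96%.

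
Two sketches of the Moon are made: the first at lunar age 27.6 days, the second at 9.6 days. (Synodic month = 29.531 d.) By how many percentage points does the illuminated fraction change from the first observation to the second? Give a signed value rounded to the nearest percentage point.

θ₁ = 360° × 27.6/29.531 = 336.5°, f₁ = (1 − cos θ₁)/2 = 0.042.
θ₂ = 360° × 9.6/29.531 = 117.0°, f₂ = (1 − cos θ₂)/2 = 0.727.
Change = f₂ − f₁ = +0.686 → +69 percentage points.

+69 pp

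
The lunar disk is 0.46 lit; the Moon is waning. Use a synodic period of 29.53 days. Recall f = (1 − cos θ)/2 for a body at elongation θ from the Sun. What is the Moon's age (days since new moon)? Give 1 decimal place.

cos θ = 1 − 2f = 0.080, giving a principal value of 85.4°.
Waning ⇒ past full, so θ = 360° − 85.4° = 274.6°.
Age = 29.53 × 274.6°/360° ≈ 22.52 days.

22.5 days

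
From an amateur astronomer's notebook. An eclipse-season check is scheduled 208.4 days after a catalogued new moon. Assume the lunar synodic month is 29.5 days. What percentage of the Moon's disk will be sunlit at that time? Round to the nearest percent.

4%

208.4/29.5 = 7.064 lunations, so 7 complete cycles and 1.90 d into the next.
Phase angle: θ = 360°·(1.90 d)/(29.5 d) = 23.2°.
With cos θ = 0.919, the lit fraction is (1 − 0.919)/2 ≈ 0.040, so 4%.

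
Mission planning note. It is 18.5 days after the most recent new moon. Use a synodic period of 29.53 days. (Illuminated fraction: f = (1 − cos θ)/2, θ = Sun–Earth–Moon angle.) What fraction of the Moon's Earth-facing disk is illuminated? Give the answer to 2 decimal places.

0.85

The Moon has covered 18.5/29.53 of its cycle, so θ ≈ 360° × 18.5/29.53 = 225.5°.
Illuminated fraction = (1 − cos 225.5°)/2 = (1 − (-0.700))/2 ≈ 0.850.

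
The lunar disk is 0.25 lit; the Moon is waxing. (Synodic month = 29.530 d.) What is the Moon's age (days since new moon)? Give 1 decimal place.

cos θ = 1 − 2f = 0.500, giving a principal value of 60.0°.
Waxing ⇒ before full, so θ = 60.0°.
Age = 29.530 × 60.0°/360° ≈ 4.92 days.

4.9 days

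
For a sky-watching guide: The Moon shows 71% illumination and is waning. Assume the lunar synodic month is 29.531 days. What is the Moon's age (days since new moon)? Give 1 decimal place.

cos θ = 1 − 2f = -0.420, giving a principal value of 114.8°.
Since the Moon is past full (waning), take the reflex angle: θ = 360° − 114.8° = 245.2°.
At 360°/29.531 d per day, 245.2° corresponds to 20.11 days.

20.1 days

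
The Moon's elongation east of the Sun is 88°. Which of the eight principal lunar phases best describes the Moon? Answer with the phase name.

88° lies in the first quarter sector of the 8-phase cycle.

first quarter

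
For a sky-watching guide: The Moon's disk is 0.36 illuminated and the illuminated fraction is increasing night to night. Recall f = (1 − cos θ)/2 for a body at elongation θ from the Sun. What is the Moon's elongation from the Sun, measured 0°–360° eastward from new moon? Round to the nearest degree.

From f = (1 − cos θ)/2: cos θ = 1 − 2×0.36 = 0.280; arccos → 73.7°.
Before full moon the principal value applies: θ = 73.7°.

74°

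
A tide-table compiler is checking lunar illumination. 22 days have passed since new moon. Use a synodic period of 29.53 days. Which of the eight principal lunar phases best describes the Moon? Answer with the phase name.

θ ≈ 360° × 22/29.53 = 268°, which falls in the last quarter sector.

last quarter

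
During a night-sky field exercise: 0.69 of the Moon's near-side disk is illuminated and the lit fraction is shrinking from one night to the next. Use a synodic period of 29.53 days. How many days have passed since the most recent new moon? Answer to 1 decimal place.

cos θ = 1 − 2f = -0.380, giving a principal value of 112.3°.
A waning Moon lies in 180°–360°, so θ = 360° − 112.3° = 247.7°.
That fraction of the synodic month is 247.7/360 × 29.53 d ≈ 20.32 d.

20.3 days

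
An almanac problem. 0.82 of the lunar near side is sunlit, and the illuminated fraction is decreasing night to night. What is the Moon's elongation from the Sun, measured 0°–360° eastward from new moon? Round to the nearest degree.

Invert f = (1 − cos θ)/2 to get cos θ = 1 − 2(0.82) = -0.640, hence θ₀ = arccos -0.640 = 129.8°.
Since the Moon is past full (waning), take the reflex angle: θ = 360° − 129.8° = 230.2°.

230°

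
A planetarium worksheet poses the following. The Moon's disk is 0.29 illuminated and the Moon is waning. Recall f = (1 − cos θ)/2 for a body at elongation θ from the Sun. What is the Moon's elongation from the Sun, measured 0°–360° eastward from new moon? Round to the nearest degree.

cos θ = 1 − 2f = 0.420, giving a principal value of 65.2°.
Waning ⇒ past full, so θ = 360° − 65.2° = 294.8°.

295°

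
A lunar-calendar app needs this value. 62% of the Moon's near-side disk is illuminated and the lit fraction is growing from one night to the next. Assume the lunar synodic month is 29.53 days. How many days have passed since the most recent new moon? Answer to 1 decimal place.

8.5 days

cos θ = 1 − 2f = -0.240, giving a principal value of 103.9°.
The Moon is waxing (0°–180°), so θ = 103.9° directly.
That fraction of the synodic month is 103.9/360 × 29.53 d ≈ 8.52 d.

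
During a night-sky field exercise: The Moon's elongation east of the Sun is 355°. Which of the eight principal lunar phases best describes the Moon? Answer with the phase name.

The new moon sector spans roughly -22°–22°; 355° falls inside it.

new moon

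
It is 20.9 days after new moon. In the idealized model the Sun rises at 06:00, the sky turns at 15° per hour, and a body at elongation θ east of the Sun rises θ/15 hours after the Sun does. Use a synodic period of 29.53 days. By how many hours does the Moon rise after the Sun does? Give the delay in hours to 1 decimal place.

Elongation θ = 360° × 20.9/29.53 ≈ 254.8°.
At 15° of sky rotation per hour, 254.8° corresponds to a 16.99 h lag.
So the Moon rises 16.99 h after the Sun.

17.0 h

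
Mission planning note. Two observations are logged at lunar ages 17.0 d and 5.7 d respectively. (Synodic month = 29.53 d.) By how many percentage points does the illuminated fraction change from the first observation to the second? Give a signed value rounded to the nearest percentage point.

-62 percentage points

First observation: θ = 360°·17.0/29.53 = 207.2°, so f = 0.945.
Second observation: θ = 69.5°, f = 0.325.
Δf = 0.325 − 0.945 = -0.620, i.e. -62 pp.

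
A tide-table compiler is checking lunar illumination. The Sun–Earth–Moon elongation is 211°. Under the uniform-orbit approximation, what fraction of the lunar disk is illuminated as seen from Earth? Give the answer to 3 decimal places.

Half-versine of 211°: (1 − (-0.857))/2 = 0.929.

0.929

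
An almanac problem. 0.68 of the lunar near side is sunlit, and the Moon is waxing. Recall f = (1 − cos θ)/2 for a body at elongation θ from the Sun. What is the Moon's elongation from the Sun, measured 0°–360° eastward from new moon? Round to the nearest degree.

111°

Invert f = (1 − cos θ)/2 to get cos θ = 1 − 2(0.68) = -0.360, hence θ₀ = arccos -0.360 = 111.1°.
Waxing ⇒ before full, so θ = 111.1°.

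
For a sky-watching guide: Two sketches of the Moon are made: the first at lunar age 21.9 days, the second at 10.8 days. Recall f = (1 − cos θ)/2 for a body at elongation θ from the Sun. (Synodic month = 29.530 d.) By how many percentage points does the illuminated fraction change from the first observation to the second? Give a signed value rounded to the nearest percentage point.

+31 percentage points

θ₁ = 360° × 21.9/29.530 = 267.0°, f₁ = (1 − cos θ₁)/2 = 0.526.
θ₂ = 360° × 10.8/29.530 = 131.7°, f₂ = (1 − cos θ₂)/2 = 0.832.
Change = f₂ − f₁ = +0.306 → +31 percentage points.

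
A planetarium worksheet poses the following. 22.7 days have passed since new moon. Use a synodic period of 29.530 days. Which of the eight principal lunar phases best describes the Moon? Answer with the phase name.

At 22.7/29.530 of the cycle, θ ≈ 277° — the last quarter range.

last quarter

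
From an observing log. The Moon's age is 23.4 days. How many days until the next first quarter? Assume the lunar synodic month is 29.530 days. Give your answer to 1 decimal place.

First quarter occurs at elongation 90°, i.e. at age 29.530 × 90/360 = 7.383 d.
This lunation's first quarter (7.383 d) has passed, so add one period: 36.913 − 23.4 = 13.513 days.

13.5 days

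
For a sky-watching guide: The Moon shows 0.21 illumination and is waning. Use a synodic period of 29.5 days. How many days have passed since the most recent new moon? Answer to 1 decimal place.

25.0 days

Invert f = (1 − cos θ)/2 to get cos θ = 1 − 2(0.21) = 0.580, hence θ₀ = arccos 0.580 = 54.5°.
Since the Moon is past full (waning), take the reflex angle: θ = 360° − 54.5° = 305.5°.
That fraction of the synodic month is 305.5/360 × 29.5 d ≈ 25.03 d.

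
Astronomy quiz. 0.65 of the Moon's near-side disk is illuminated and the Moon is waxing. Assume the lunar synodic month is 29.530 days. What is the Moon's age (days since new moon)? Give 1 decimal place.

8.8 days

Invert f = (1 − cos θ)/2 to get cos θ = 1 − 2(0.65) = -0.300, hence θ₀ = arccos -0.300 = 107.5°.
Waxing ⇒ before full, so θ = 107.5°.
Age = 29.530 × 107.5°/360° ≈ 8.81 days.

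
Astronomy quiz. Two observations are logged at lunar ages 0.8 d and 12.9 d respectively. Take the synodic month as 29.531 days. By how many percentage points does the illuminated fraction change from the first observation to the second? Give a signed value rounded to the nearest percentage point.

First observation: θ = 360°·0.8/29.531 = 9.8°, so f = 0.007.
Second observation: θ = 157.3°, f = 0.961.
Δf = 0.961 − 0.007 = +0.954, i.e. +95 pp.

+95 pp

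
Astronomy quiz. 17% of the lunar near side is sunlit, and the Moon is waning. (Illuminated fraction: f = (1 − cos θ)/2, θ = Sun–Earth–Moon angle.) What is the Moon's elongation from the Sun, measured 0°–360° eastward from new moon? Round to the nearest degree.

311°

cos θ = 1 − 2f = 0.660, giving a principal value of 48.7°.
Waning ⇒ past full, so θ = 360° − 48.7° = 311.3°.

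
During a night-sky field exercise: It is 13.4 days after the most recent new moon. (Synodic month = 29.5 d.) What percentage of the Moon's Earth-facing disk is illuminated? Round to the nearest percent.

98%

Phase angle: θ = 360°·(13.4 d)/(29.5 d) = 163.5°.
Illuminated fraction = (1 − cos 163.5°)/2 = (1 − (-0.959))/2 ≈ 0.979, so 98%.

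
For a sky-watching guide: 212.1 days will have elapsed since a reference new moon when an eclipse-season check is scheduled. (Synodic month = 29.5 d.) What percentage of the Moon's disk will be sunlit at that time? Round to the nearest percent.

212.1/29.5 = 7.190 lunations, so 7 complete cycles and 5.60 d into the next.
Elongation θ = 360° × 5.60/29.5 ≈ 68.3°.
cos 68.3° = 0.369, so f = (1 − 0.369)/2 = 0.315, so 32%.

32%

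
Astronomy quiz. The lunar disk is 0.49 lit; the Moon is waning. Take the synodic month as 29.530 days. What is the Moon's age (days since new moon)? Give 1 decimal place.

22.2 days

From f = (1 − cos θ)/2: cos θ = 1 − 2×0.49 = 0.020; arccos → 88.9°.
A waning Moon lies in 180°–360°, so θ = 360° − 88.9° = 271.1°.
That fraction of the synodic month is 271.1/360 × 29.530 d ≈ 22.24 d.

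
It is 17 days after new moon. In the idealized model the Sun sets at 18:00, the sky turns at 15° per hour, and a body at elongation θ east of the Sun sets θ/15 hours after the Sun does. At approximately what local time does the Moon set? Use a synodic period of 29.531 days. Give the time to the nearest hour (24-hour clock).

Phase angle: θ = 360°·(17 d)/(29.531 d) = 207.2°.
At 15° of sky rotation per hour, 207.2° corresponds to a 13.82 h lag.
18:00 + 13.82 h ≈ 07:49 → 08:00 to the nearest hour.

08:00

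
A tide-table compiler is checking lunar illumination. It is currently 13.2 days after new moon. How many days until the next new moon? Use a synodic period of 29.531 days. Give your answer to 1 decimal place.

The next new moon completes the synodic month: 29.531 − 13.2 = 16.331 days.

16.3 days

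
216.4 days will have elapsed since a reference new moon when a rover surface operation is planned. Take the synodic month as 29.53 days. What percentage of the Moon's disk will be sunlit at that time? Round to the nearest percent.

Reduce mod P: 216.4 − 7×29.53 = 9.69 d into the current lunation.
Elongation θ = 360° × 9.69/29.53 ≈ 118.1°.
With cos θ = (-0.471), the lit fraction is (1 − (-0.471))/2 ≈ 0.736, so 74%.

74%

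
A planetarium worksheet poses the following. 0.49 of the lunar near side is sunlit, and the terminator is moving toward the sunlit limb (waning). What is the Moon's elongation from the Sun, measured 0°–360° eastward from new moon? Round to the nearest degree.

271°

From f = (1 − cos θ)/2: cos θ = 1 − 2×0.49 = 0.020; arccos → 88.9°.
Waning ⇒ past full, so θ = 360° − 88.9° = 271.1°.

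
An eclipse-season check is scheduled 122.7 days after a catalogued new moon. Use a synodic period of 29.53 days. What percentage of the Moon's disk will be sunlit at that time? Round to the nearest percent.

22%

122.7/29.53 = 4.155 lunations, so 4 complete cycles and 4.58 d into the next.
Phase angle: θ = 360°·(4.58 d)/(29.53 d) = 55.8°.
cos 55.8° = 0.562, so f = (1 − 0.562)/2 = 0.219, so 22%.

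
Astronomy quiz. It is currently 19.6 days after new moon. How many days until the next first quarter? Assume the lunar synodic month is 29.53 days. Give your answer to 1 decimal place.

17.3 days

First quarter occurs at elongation 90°, i.e. at age 29.53 × 90/360 = 7.383 d.
Already past this cycle's first quarter; the next is at 7.383 + 29.53 = 36.913 d, so 36.913 − 19.6 = 17.312 days.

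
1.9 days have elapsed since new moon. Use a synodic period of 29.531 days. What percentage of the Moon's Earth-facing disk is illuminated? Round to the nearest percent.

4%

The Moon has covered 1.9/29.531 of its cycle, so θ ≈ 360° × 1.9/29.531 = 23.2°.
With cos θ = 0.919, the lit fraction is (1 − 0.919)/2 ≈ 0.040, so 4%.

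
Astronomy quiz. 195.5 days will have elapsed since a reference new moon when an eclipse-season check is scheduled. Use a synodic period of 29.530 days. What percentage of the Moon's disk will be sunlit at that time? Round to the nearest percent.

Reduce mod P: 195.5 − 6×29.530 = 18.32 d into the current lunation.
Elongation θ = 360° × 18.32/29.530 ≈ 223.3°.
With cos θ = (-0.727), the lit fraction is (1 − (-0.727))/2 ≈ 0.864, so 86%.

86%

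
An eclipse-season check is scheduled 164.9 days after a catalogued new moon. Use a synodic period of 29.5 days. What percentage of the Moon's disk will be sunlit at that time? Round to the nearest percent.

92%

164.9/29.5 = 5.590 lunations, so 5 complete cycles and 17.40 d into the next.
The Moon has covered 17.40/29.5 of its cycle, so θ ≈ 360° × 17.40/29.5 = 212.3°.
Illuminated fraction = (1 − cos 212.3°)/2 = (1 − (-0.845))/2 ≈ 0.922, so 92%.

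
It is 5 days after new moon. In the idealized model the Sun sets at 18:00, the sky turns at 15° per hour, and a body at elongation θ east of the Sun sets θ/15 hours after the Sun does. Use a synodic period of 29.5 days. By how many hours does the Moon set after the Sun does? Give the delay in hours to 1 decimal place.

Phase angle: θ = 360°·(5 d)/(29.5 d) = 61.0°.
Delay after the Sun = 61.0° / (15°/h) ≈ 4.07 h.
So the Moon sets 4.07 h after the Sun.

4.1 h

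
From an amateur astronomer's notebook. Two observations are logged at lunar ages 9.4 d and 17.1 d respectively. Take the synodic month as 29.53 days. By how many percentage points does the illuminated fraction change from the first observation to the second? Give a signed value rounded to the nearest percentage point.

First observation: θ = 360°·9.4/29.53 = 114.6°, so f = 0.708.
Second observation: θ = 208.5°, f = 0.940.
Δf = 0.940 − 0.708 = +0.231, i.e. +23 pp.

+23 pp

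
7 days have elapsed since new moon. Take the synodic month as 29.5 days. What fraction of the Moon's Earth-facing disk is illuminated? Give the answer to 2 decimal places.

Elongation θ = 360° × 7/29.5 ≈ 85.4°.
cos 85.4° = 0.080, so f = (1 − 0.080)/2 = 0.460.

0.46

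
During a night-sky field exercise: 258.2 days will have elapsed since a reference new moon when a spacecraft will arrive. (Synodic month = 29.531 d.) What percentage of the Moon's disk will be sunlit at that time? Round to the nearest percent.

258.2 d spans 8 complete synodic months (8 × 29.531 = 236.25 d) plus 21.95 d.
Phase angle: θ = 360°·(21.95 d)/(29.531 d) = 267.6°.
With cos θ = (-0.042), the lit fraction is (1 − (-0.042))/2 ≈ 0.521, so 52%.

52%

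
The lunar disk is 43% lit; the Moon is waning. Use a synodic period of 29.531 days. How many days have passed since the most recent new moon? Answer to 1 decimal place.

22.8 days

Invert f = (1 − cos θ)/2 to get cos θ = 1 − 2(0.43) = 0.140, hence θ₀ = arccos 0.140 = 82.0°.
A waning Moon lies in 180°–360°, so θ = 360° − 82.0° = 278.0°.
At 360°/29.531 d per day, 278.0° corresponds to 22.81 days.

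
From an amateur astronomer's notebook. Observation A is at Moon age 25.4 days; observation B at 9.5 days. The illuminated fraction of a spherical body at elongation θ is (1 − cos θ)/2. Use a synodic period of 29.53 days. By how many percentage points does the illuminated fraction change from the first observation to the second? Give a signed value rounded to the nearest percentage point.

First observation: θ = 360°·25.4/29.53 = 309.7°, so f = 0.181.
Second observation: θ = 115.8°, f = 0.718.
Δf = 0.718 − 0.181 = +0.537, i.e. +54 pp.

+54 percentage points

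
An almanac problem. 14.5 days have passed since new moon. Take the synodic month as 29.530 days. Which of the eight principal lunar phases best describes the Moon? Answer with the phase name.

full moon

θ ≈ 360° × 14.5/29.530 = 177°, which falls in the full moon sector.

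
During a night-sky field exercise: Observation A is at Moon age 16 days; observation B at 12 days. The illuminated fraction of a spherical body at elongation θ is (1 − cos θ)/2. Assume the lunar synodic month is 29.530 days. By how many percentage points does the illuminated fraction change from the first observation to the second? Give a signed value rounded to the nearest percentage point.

-7 percentage points

First observation: θ = 360°·16/29.530 = 195.1°, so f = 0.983.
Second observation: θ = 146.3°, f = 0.916.
Δf = 0.916 − 0.983 = -0.067, i.e. -7 pp.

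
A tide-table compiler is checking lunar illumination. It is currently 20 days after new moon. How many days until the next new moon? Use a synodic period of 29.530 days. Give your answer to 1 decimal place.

One full lunation from the last new moon is 29.530 d; remaining = 29.530 − 20 = 9.530 d.

9.5 days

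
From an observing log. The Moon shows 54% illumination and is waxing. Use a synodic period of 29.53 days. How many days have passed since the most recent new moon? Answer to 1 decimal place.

7.8 days

From f = (1 − cos θ)/2: cos θ = 1 − 2×0.54 = -0.080; arccos → 94.6°.
Before full moon the principal value applies: θ = 94.6°.
That fraction of the synodic month is 94.6/360 × 29.53 d ≈ 7.76 d.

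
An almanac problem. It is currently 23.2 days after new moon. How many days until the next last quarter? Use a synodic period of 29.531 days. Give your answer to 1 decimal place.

Last quarter is 0.75 of the way through the cycle: age 0.75 × 29.531 = 22.148 d.
This lunation's last quarter (22.148 d) has passed, so add one period: 51.679 − 23.2 = 28.479 days.

28.5 days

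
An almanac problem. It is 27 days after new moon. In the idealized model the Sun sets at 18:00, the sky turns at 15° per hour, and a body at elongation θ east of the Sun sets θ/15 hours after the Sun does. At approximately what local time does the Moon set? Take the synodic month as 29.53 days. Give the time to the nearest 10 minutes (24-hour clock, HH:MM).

16:00

The Moon has covered 27/29.53 of its cycle, so θ ≈ 360° × 27/29.53 = 329.2°.
The Moon trails the Sun by θ/15 = 329.2/15 ≈ 21.94 hours.
18:00 + 21.944 h ≈ 15:57 → 16:00 to the nearest ten minutes.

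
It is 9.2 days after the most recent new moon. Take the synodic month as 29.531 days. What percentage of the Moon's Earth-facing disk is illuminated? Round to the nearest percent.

69%

Phase angle: θ = 360°·(9.2 d)/(29.531 d) = 112.2°.
Illuminated fraction = (1 − cos 112.2°)/2 = (1 − (-0.377))/2 ≈ 0.689, so 69%.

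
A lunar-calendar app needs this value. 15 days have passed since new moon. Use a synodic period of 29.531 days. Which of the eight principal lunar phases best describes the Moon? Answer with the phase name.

At 15/29.531 of the cycle, θ ≈ 183° — the full moon range.

full moon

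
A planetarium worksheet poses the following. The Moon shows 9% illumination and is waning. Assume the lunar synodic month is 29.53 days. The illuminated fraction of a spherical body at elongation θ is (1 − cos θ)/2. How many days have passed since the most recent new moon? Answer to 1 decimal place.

From f = (1 − cos θ)/2: cos θ = 1 − 2×0.09 = 0.820; arccos → 34.9°.
A waning Moon lies in 180°–360°, so θ = 360° − 34.9° = 325.1°.
That fraction of the synodic month is 325.1/360 × 29.53 d ≈ 26.67 d.

26.7 days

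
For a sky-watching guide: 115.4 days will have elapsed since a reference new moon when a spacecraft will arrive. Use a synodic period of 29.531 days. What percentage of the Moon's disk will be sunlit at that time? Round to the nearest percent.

8%

Reduce mod P: 115.4 − 3×29.531 = 26.81 d into the current lunation.
Phase angle: θ = 360°·(26.81 d)/(29.531 d) = 326.8°.
With cos θ = 0.837, the lit fraction is (1 − 0.837)/2 ≈ 0.082, so 8%.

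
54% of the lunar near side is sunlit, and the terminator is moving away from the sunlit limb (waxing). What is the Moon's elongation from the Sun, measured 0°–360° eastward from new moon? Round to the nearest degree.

cos θ = 1 − 2f = -0.080, giving a principal value of 94.6°.
The Moon is waxing (0°–180°), so θ = 94.6° directly.

95°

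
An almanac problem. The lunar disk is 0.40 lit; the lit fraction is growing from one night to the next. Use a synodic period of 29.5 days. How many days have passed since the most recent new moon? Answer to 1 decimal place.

Invert f = (1 − cos θ)/2 to get cos θ = 1 − 2(0.40) = 0.200, hence θ₀ = arccos 0.200 = 78.5°.
The Moon is waxing (0°–180°), so θ = 78.5° directly.
Age = 29.5 × 78.5°/360° ≈ 6.43 days.

6.4 days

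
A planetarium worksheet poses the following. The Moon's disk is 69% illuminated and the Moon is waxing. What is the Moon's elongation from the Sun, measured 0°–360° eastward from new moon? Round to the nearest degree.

cos θ = 1 − 2f = -0.380, giving a principal value of 112.3°.
The Moon is waxing (0°–180°), so θ = 112.3° directly.

112°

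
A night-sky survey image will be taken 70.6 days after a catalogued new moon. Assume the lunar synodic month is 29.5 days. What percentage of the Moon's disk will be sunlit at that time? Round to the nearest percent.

89%

70.6/29.5 = 2.393 lunations, so 2 complete cycles and 11.60 d into the next.
The Moon has covered 11.60/29.5 of its cycle, so θ ≈ 360° × 11.60/29.5 = 141.6°.
Illuminated fraction = (1 − cos 141.6°)/2 = (1 − (-0.783))/2 ≈ 0.892, so 89%.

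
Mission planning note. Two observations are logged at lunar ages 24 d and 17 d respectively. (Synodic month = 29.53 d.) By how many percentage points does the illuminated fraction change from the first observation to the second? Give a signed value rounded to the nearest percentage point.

+64 pp

First observation: θ = 360°·24/29.53 = 292.6°, so f = 0.308.
Second observation: θ = 207.2°, f = 0.945.
Δf = 0.945 − 0.308 = +0.637, i.e. +64 pp.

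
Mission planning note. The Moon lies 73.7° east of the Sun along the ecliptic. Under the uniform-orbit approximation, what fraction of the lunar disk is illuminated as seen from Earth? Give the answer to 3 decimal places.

cos 73.7° = 0.281, so f = (1 − 0.281)/2 = 0.360.

0.360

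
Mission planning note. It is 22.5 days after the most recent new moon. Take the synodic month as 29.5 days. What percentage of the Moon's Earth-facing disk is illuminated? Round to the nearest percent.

46%

The Moon has covered 22.5/29.5 of its cycle, so θ ≈ 360° × 22.5/29.5 = 274.6°.
cos 274.6° = 0.080, so f = (1 − 0.080)/2 = 0.460, so 46%.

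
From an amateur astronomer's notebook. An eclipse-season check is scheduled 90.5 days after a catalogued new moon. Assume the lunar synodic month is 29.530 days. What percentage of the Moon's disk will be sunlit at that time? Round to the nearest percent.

90.5 d spans 3 complete synodic months (3 × 29.530 = 88.59 d) plus 1.91 d.
Phase angle: θ = 360°·(1.91 d)/(29.530 d) = 23.3°.
cos 23.3° = 0.919, so f = (1 − 0.919)/2 = 0.041, so 4%.

4%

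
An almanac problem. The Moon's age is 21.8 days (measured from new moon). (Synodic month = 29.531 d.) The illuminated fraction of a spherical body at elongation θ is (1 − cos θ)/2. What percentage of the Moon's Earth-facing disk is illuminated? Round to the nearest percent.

54%

Phase angle: θ = 360°·(21.8 d)/(29.531 d) = 265.8°.
With cos θ = (-0.074), the lit fraction is (1 − (-0.074))/2 ≈ 0.537, so 54%.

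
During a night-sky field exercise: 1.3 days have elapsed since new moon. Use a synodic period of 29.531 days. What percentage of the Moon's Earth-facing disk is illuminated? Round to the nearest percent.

Elongation θ = 360° × 1.3/29.531 ≈ 15.8°.
Illuminated fraction = (1 − cos 15.8°)/2 = (1 − 0.962)/2 ≈ 0.019, so 2%.

2%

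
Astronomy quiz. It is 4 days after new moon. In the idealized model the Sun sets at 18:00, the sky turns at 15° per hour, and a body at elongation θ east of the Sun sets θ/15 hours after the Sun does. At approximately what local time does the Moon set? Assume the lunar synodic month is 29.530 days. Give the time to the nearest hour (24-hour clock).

21:00

The Moon has covered 4/29.530 of its cycle, so θ ≈ 360° × 4/29.530 = 48.8°.
Delay after the Sun = 48.8° / (15°/h) ≈ 3.25 h.
18:00 + 3.25 h ≈ 21:15 → 21:00 to the nearest hour.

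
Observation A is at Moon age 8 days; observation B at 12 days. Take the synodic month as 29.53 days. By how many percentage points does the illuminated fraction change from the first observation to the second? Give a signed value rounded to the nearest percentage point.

+35 percentage points

θ₁ = 360° × 8/29.53 = 97.5°, f₁ = (1 − cos θ₁)/2 = 0.566.
θ₂ = 360° × 12/29.53 = 146.3°, f₂ = (1 − cos θ₂)/2 = 0.916.
Change = f₂ − f₁ = +0.350 → +35 percentage points.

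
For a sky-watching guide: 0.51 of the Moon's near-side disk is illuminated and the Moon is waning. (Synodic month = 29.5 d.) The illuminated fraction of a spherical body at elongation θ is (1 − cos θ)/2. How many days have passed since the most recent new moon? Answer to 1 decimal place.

From f = (1 − cos θ)/2: cos θ = 1 − 2×0.51 = -0.020; arccos → 91.1°.
A waning Moon lies in 180°–360°, so θ = 360° − 91.1° = 268.9°.
That fraction of the synodic month is 268.9/360 × 29.5 d ≈ 22.03 d.

22.0 days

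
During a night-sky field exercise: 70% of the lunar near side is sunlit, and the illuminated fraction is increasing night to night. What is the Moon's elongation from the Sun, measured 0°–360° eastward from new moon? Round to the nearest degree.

Invert f = (1 − cos θ)/2 to get cos θ = 1 − 2(0.70) = -0.400, hence θ₀ = arccos -0.400 = 113.6°.
Waxing ⇒ before full, so θ = 113.6°.

114°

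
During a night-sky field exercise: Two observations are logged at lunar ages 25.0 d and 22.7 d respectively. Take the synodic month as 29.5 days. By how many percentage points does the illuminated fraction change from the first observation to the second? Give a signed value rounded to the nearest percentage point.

+23 pp

First observation: θ = 360°·25.0/29.5 = 305.1°, so f = 0.213.
Second observation: θ = 277.0°, f = 0.439.
Δf = 0.439 − 0.213 = +0.226, i.e. +23 pp.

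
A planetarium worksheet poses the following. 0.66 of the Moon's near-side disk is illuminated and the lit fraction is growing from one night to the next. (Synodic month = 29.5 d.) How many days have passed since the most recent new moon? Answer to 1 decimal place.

From f = (1 − cos θ)/2: cos θ = 1 − 2×0.66 = -0.320; arccos → 108.7°.
The Moon is waxing (0°–180°), so θ = 108.7° directly.
Age = 29.5 × 108.7°/360° ≈ 8.90 days.

8.9 days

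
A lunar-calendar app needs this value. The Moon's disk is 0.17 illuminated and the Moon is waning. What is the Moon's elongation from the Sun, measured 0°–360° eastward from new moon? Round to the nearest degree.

311°

From f = (1 − cos θ)/2: cos θ = 1 − 2×0.17 = 0.660; arccos → 48.7°.
A waning Moon lies in 180°–360°, so θ = 360° − 48.7° = 311.3°.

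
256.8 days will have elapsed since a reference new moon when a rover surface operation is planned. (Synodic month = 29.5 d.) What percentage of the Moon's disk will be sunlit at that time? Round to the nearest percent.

Reduce mod P: 256.8 − 8×29.5 = 20.80 d into the current lunation.
Elongation θ = 360° × 20.80/29.5 ≈ 253.8°.
Illuminated fraction = (1 − cos 253.8°)/2 = (1 − (-0.278))/2 ≈ 0.639, so 64%.

64%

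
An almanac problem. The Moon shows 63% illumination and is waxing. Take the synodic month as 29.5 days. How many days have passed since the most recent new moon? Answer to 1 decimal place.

cos θ = 1 − 2f = -0.260, giving a principal value of 105.1°.
Before full moon the principal value applies: θ = 105.1°.
At 360°/29.5 d per day, 105.1° corresponds to 8.61 days.

8.6 days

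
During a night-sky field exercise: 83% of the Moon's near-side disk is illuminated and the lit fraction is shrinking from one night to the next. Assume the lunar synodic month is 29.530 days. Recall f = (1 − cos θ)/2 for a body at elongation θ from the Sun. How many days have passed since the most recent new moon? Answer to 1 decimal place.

18.8 days

From f = (1 − cos θ)/2: cos θ = 1 − 2×0.83 = -0.660; arccos → 131.3°.
Since the Moon is past full (waning), take the reflex angle: θ = 360° − 131.3° = 228.7°.
At 360°/29.530 d per day, 228.7° corresponds to 18.76 days.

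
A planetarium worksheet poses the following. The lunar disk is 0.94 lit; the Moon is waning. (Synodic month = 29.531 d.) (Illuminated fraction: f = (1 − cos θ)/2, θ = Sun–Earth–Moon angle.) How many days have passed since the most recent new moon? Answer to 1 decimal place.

From f = (1 − cos θ)/2: cos θ = 1 − 2×0.94 = -0.880; arccos → 151.6°.
A waning Moon lies in 180°–360°, so θ = 360° − 151.6° = 208.4°.
That fraction of the synodic month is 208.4/360 × 29.531 d ≈ 17.09 d.

17.1 days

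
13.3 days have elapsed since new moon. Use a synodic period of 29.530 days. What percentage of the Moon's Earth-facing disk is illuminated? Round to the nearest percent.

Phase angle: θ = 360°·(13.3 d)/(29.530 d) = 162.1°.
cos 162.1° = (-0.952), so f = (1 − (-0.952))/2 = 0.976, so 98%.

98%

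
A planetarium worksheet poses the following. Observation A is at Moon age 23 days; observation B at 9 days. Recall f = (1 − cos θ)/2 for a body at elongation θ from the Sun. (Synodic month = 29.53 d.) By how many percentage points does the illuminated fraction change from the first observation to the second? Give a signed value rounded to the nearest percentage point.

+26 percentage points

θ₁ = 360° × 23/29.53 = 280.4°, f₁ = (1 − cos θ₁)/2 = 0.410.
θ₂ = 360° × 9/29.53 = 109.7°, f₂ = (1 − cos θ₂)/2 = 0.669.
Change = f₂ − f₁ = +0.259 → +26 percentage points.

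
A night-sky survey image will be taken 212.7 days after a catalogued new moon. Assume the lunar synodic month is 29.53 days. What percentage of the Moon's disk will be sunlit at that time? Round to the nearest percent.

35%

212.7 d spans 7 complete synodic months (7 × 29.53 = 206.71 d) plus 5.99 d.
The Moon has covered 5.99/29.53 of its cycle, so θ ≈ 360° × 5.99/29.53 = 73.0°.
With cos θ = 0.292, the lit fraction is (1 − 0.292)/2 ≈ 0.354, so 35%.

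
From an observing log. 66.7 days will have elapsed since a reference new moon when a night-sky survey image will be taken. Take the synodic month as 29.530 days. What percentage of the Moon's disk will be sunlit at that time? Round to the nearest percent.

53%

Reduce mod P: 66.7 − 2×29.530 = 7.64 d into the current lunation.
Elongation θ = 360° × 7.64/29.530 ≈ 93.1°.
cos 93.1° = (-0.055), so f = (1 − (-0.055))/2 = 0.527, so 53%.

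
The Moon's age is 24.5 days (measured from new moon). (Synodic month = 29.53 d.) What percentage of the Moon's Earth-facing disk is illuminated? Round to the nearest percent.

Phase angle: θ = 360°·(24.5 d)/(29.53 d) = 298.7°.
cos 298.7° = 0.480, so f = (1 − 0.480)/2 = 0.260, so 26%.

26%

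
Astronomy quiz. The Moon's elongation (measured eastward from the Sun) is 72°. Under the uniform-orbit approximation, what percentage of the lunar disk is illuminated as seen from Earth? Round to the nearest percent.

35%

f = (1 − cos 72°)/2 = (1 − 0.309)/2 ≈ 0.345, i.e. 35%.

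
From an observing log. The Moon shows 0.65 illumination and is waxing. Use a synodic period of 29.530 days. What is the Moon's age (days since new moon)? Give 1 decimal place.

Invert f = (1 − cos θ)/2 to get cos θ = 1 − 2(0.65) = -0.300, hence θ₀ = arccos -0.300 = 107.5°.
Before full moon the principal value applies: θ = 107.5°.
At 360°/29.530 d per day, 107.5° corresponds to 8.81 days.

8.8 days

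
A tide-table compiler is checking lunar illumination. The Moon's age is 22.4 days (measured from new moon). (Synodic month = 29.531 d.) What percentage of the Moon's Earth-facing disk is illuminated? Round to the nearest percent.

47%

Elongation θ = 360° × 22.4/29.531 ≈ 273.1°.
With cos θ = 0.054, the lit fraction is (1 − 0.054)/2 ≈ 0.473, so 47%.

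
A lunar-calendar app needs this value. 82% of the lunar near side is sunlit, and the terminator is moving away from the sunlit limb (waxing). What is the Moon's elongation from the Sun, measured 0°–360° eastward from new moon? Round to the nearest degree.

cos θ = 1 − 2f = -0.640, giving a principal value of 129.8°.
Waxing ⇒ before full, so θ = 129.8°.

130°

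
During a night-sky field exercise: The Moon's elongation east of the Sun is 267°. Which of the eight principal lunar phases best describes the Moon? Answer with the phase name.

last quarter

267° lies in the last quarter sector of the 8-phase cycle.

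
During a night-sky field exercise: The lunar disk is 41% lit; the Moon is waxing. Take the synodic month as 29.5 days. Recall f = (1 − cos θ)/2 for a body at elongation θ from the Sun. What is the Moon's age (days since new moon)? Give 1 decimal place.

From f = (1 − cos θ)/2: cos θ = 1 − 2×0.41 = 0.180; arccos → 79.6°.
Before full moon the principal value applies: θ = 79.6°.
At 360°/29.5 d per day, 79.6° corresponds to 6.53 days.

6.5 days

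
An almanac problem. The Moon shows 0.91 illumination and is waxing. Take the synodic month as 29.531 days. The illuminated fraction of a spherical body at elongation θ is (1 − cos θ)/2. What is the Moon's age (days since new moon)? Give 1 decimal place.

Invert f = (1 − cos θ)/2 to get cos θ = 1 − 2(0.91) = -0.820, hence θ₀ = arccos -0.820 = 145.1°.
The Moon is waxing (0°–180°), so θ = 145.1° directly.
At 360°/29.531 d per day, 145.1° corresponds to 11.90 days.

11.9 days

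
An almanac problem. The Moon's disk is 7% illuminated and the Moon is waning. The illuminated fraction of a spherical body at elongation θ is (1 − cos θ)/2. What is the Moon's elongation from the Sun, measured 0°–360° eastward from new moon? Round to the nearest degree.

329°

Invert f = (1 − cos θ)/2 to get cos θ = 1 − 2(0.07) = 0.860, hence θ₀ = arccos 0.860 = 30.7°.
Waning ⇒ past full, so θ = 360° − 30.7° = 329.3°.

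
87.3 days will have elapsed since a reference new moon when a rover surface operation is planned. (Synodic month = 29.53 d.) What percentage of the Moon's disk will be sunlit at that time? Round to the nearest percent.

2%

87.3 d spans 2 complete synodic months (2 × 29.53 = 59.06 d) plus 28.24 d.
The Moon has covered 28.24/29.53 of its cycle, so θ ≈ 360° × 28.24/29.53 = 344.3°.
With cos θ = 0.963, the lit fraction is (1 − 0.963)/2 ≈ 0.019, so 2%.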